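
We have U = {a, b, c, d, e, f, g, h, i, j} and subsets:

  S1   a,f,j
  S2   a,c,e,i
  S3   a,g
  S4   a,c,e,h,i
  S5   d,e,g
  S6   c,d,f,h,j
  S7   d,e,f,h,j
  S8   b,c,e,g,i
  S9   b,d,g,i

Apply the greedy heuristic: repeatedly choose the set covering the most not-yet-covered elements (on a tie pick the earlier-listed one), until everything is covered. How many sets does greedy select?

3

Pick 1: S4 covers 5 new elements (a, c, e, h, i).
Pick 2: S6 covers 3 new elements (d, f, j).
Pick 3: S8 covers 2 new elements (b, g).
Greedy uses 3 sets.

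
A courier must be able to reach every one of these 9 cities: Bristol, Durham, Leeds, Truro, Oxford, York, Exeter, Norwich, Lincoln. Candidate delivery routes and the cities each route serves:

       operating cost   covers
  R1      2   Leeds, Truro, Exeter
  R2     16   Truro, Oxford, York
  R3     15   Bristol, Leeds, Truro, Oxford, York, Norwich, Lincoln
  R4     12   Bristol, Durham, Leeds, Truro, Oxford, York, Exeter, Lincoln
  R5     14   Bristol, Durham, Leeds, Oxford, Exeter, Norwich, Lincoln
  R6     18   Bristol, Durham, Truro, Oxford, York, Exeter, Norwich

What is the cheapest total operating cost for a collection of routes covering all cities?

R4, R5 cover every city at operating cost 12 + 14 = 26.
Any cover uses at least 2 routes; among all covering selections none totals below 26.

26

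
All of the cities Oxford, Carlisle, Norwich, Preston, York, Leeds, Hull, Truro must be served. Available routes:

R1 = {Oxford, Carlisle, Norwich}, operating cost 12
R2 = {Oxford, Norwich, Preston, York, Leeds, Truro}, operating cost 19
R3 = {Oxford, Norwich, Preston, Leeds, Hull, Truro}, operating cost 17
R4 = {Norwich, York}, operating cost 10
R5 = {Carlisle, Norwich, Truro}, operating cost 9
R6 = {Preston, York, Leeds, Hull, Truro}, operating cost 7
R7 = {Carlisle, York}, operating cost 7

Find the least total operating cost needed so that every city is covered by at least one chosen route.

R1, R6 cover every city at operating cost 12 + 7 = 19.
Any cover uses at least 2 routes; among all covering selections none totals below 19.

19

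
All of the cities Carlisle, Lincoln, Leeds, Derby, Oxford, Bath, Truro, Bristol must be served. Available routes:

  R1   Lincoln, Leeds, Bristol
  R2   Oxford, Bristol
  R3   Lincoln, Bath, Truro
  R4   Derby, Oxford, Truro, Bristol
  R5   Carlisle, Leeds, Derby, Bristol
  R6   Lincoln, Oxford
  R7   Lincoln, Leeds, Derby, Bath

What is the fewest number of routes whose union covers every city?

R2, R3, R5 together cover {Carlisle, Lincoln, Leeds, Derby, Oxford, Bath, Truro, Bristol} — every city.
No 2 of the 7 routes cover everything (all 21 pairs fall short), so 3 is minimum.

3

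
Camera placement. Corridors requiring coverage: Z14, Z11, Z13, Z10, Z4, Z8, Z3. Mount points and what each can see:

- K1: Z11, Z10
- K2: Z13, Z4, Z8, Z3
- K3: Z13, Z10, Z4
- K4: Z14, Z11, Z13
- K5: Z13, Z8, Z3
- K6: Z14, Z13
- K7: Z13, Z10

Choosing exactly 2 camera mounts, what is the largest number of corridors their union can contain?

Choosing K1, K2 covers {Z11, Z13, Z10, Z4, Z8, Z3} — 6 corridors.
No choice of 2 camera mounts does better; here Z14 is left uncovered.

6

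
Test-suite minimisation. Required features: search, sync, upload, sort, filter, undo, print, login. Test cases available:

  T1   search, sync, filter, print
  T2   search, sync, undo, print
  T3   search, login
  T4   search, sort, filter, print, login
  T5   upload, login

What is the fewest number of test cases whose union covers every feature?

T2, T4, T5 together cover {search, sync, upload, sort, filter, undo, print, login} — every feature.
No 2 of the 5 test cases cover everything (all 10 pairs fall short), so 3 is minimum.

3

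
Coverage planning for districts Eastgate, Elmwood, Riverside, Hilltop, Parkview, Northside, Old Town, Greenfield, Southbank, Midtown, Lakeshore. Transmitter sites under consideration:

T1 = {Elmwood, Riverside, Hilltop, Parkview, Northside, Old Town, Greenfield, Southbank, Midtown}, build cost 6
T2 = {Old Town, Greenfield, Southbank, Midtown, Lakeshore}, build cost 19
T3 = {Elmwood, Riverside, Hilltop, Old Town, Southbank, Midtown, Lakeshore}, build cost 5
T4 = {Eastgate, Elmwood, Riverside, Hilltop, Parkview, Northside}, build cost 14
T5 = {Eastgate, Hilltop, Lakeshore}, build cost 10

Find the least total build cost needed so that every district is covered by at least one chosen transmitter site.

T1, T5 cover every district at build cost 6 + 10 = 16.
Any cover uses at least 2 transmitter sites; among all covering selections none totals below 16.
Greedy by coverage-per-build cost would pick T1, T3, T5 for 21 — worse than the optimum 16.

16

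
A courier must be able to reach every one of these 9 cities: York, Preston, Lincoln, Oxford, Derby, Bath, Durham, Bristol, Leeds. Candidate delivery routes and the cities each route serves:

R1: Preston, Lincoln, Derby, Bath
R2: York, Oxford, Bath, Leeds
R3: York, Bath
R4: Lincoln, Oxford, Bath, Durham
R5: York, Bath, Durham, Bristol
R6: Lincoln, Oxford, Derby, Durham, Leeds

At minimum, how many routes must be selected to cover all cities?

3

R1, R2, R5 together cover {York, Preston, Lincoln, Oxford, Derby, Bath, Durham, Bristol, Leeds} — every city.
No 2 of the 6 routes cover everything (all 15 pairs fall short), so 3 is minimum.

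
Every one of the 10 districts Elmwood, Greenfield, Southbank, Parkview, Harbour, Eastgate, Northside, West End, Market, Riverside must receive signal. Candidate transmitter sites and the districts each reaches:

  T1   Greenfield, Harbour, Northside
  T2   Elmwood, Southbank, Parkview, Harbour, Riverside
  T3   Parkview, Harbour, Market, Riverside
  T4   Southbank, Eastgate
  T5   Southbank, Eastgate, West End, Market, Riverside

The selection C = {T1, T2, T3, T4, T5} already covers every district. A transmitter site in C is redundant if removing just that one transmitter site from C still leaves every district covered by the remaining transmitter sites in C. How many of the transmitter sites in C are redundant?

2

Drop T1: Greenfield, Northside uncovered — not redundant.
Drop T2: Elmwood uncovered — not redundant.
Drop T3: the rest still cover every district — redundant.
Drop T4: the rest still cover every district — redundant.
Drop T5: West End uncovered — not redundant.
2 redundant: T3, T4.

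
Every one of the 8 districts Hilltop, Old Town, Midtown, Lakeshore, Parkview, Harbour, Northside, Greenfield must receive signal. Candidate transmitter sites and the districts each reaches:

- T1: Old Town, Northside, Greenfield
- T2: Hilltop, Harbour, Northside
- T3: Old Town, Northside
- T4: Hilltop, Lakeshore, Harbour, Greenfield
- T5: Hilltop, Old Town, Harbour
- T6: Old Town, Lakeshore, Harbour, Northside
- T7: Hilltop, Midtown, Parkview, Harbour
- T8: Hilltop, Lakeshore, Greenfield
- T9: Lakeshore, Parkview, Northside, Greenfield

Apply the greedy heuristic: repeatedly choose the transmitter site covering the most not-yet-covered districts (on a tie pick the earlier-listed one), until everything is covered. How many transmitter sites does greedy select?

Pick 1: T4 covers 4 new districts (Hilltop, Lakeshore, Harbour, Greenfield).
Pick 2: T1 covers 2 new districts (Old Town, Northside).
Pick 3: T7 covers 2 new districts (Midtown, Parkview).
Greedy uses 3 transmitter sites.

3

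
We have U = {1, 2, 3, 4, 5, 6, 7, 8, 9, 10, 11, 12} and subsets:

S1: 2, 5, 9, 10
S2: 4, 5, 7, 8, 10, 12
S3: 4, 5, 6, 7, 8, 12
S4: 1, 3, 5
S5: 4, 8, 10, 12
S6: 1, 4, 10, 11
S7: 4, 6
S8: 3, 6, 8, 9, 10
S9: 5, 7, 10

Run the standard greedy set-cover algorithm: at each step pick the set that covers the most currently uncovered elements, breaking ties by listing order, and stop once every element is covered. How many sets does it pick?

Pick 1: S2 covers 6 new elements (4, 5, 7, 8, 10, 12).
Pick 2: S8 covers 3 new elements (3, 6, 9).
Pick 3: S6 covers 2 new elements (1, 11).
Pick 4: S1 covers 1 new elements (2).
Greedy uses 4 sets.

4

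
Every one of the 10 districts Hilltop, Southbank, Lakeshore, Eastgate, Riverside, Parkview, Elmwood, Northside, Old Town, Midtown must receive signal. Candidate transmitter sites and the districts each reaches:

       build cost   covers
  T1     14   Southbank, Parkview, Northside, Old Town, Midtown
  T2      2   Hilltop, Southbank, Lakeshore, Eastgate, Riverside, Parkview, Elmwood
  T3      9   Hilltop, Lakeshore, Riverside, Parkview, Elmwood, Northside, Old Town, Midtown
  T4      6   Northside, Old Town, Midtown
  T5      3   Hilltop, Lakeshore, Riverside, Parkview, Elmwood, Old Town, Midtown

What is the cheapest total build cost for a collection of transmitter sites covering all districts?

8

T2, T4 cover every district at build cost 2 + 6 = 8.
Any cover uses at least 2 transmitter sites; among all covering selections none totals below 8.
Greedy by coverage-per-build cost would pick T2, T5, T4 for 11 — worse than the optimum 8.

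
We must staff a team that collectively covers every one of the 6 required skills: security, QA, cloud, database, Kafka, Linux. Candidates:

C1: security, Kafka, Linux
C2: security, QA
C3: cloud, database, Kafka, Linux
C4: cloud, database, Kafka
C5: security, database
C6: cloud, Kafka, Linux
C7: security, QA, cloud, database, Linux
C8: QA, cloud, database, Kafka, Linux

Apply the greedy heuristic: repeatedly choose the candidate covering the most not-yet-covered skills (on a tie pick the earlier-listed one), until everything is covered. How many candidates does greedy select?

Pick 1: C7 covers 5 new skills (security, QA, cloud, database, Linux).
Pick 2: C1 covers 1 new skills (Kafka).
Greedy uses 2 candidates.

2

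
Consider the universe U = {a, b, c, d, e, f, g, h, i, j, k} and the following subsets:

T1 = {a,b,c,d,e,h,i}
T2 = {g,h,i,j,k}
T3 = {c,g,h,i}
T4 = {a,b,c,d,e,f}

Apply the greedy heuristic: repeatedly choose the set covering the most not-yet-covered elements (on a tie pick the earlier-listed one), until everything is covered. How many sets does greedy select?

3

Pick 1: T1 covers 7 new elements (a, b, c, d, e, h, i).
Pick 2: T2 covers 3 new elements (g, j, k).
Pick 3: T4 covers 1 new elements (f).
Greedy uses 3 sets. (The true minimum is 2.)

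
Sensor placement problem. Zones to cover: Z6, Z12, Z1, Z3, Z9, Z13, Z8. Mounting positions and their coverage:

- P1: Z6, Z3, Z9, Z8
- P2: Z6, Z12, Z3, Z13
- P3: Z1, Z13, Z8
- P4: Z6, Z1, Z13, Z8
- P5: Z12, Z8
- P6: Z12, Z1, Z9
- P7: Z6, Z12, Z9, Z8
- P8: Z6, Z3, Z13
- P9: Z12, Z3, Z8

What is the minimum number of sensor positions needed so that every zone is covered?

3

P1, P2, P3 together cover {Z6, Z12, Z1, Z3, Z9, Z13, Z8} — every zone.
No 2 of the 9 sensor positions cover everything (all 36 pairs fall short), so 3 is minimum.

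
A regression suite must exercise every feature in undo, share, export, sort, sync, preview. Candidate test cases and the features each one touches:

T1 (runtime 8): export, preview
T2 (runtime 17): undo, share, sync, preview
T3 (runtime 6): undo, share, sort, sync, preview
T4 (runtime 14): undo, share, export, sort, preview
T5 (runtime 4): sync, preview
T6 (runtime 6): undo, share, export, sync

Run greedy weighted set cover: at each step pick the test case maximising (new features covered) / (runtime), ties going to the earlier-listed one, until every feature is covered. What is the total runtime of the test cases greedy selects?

Pick 1: T3 adds 5 new (undo, share, sort, sync, preview) at runtime 6 (ratio 5/6).
Pick 2: T6 adds 1 new (export) at runtime 6 (ratio 1/6).
Greedy total runtime: 6 + 6 = 12.

12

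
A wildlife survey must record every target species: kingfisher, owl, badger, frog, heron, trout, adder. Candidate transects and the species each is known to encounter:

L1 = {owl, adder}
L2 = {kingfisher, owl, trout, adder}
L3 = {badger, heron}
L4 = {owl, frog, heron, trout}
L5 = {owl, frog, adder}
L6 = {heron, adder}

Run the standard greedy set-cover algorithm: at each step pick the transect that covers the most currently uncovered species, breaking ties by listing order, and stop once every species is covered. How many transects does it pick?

3

Pick 1: L2 covers 4 new species (kingfisher, owl, trout, adder).
Pick 2: L3 covers 2 new species (badger, heron).
Pick 3: L4 covers 1 new species (frog).
Greedy uses 3 transects.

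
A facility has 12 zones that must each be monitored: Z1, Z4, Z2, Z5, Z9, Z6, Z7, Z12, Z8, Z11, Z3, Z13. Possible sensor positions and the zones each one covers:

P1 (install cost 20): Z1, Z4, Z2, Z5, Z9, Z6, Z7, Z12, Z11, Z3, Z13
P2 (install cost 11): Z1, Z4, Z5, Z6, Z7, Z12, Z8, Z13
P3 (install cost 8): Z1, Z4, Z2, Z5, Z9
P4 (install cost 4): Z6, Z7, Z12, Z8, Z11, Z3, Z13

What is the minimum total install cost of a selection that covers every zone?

12

P3, P4 cover every zone at install cost 8 + 4 = 12.
Any cover uses at least 2 sensor positions; among all covering selections none totals below 12.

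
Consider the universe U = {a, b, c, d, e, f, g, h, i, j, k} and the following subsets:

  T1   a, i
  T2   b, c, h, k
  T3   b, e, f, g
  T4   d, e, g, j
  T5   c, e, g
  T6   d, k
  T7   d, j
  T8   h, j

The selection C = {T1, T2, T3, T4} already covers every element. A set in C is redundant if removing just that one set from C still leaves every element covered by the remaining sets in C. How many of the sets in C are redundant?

Drop T1: a, i uncovered — not redundant.
Drop T2: c, h, k uncovered — not redundant.
Drop T3: f uncovered — not redundant.
Drop T4: d, j uncovered — not redundant.
None of the sets in C is redundant.

0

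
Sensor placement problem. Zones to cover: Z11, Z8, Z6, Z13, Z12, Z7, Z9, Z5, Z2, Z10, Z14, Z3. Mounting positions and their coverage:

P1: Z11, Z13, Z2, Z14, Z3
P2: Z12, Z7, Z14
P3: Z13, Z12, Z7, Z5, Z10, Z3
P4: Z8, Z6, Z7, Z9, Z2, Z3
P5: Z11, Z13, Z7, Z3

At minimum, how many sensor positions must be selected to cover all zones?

3

P1, P3, P4 together cover {Z11, Z8, Z6, Z13, Z12, Z7, Z9, Z5, Z2, Z10, Z14, Z3} — every zone.
No 2 of the 5 sensor positions cover everything (all 10 pairs fall short), so 3 is minimum.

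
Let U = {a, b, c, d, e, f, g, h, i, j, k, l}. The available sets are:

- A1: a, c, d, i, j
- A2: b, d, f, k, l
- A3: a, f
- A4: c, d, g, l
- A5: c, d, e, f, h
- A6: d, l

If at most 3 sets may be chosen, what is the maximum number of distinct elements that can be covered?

Choosing A1, A2, A5 covers {a, b, c, d, e, f, h, i, j, k, l} — 11 elements.
No choice of 3 sets does better; here g is left uncovered.

11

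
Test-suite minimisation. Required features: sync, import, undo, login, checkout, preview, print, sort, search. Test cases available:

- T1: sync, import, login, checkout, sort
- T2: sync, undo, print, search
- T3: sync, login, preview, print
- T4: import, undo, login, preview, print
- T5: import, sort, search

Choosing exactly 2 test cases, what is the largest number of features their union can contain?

Choosing T1, T2 covers {sync, import, undo, login, checkout, print, sort, search} — 8 features.
No choice of 2 test cases does better; here preview is left uncovered.

8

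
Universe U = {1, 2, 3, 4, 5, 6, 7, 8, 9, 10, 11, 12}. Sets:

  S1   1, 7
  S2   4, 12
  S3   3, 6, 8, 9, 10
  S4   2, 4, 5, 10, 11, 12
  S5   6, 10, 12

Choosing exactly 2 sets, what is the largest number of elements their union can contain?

10

Choosing S3, S4 covers {2, 3, 4, 5, 6, 8, 9, 10, 11, 12} — 10 elements.
No choice of 2 sets does better; here 1, 7 are left uncovered.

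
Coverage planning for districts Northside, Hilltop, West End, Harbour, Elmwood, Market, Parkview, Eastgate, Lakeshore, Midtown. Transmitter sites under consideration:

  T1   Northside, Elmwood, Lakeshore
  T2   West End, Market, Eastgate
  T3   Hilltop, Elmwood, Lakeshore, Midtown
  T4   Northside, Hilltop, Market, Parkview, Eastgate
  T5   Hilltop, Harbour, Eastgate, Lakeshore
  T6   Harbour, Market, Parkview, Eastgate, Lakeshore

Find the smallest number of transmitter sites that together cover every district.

4

T1, T2, T3, T6 together cover {Northside, Hilltop, West End, Harbour, Elmwood, Market, Parkview, Eastgate, Lakeshore, Midtown} — every district.
No 3 of the 6 transmitter sites cover everything (all 20 triples fall short), so 4 is minimum.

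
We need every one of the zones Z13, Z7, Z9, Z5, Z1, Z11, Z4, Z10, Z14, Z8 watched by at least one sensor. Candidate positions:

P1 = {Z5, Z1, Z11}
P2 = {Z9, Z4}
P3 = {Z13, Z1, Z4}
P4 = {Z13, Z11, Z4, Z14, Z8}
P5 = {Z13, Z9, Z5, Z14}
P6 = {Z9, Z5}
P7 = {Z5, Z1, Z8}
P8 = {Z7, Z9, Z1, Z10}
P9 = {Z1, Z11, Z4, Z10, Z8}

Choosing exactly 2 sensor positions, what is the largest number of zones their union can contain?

9

Choosing P4, P8 covers {Z13, Z7, Z9, Z1, Z11, Z4, Z10, Z14, Z8} — 9 zones.
No choice of 2 sensor positions does better; here Z5 is left uncovered.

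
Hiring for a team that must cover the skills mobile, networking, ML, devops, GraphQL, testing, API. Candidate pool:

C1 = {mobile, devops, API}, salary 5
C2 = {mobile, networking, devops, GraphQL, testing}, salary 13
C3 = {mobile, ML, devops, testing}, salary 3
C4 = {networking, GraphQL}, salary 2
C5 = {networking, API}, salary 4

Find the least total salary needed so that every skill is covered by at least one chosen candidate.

9

C3, C4, C5 cover every skill at salary 3 + 2 + 4 = 9.
Any cover uses at least 3 candidates; among all covering selections none totals below 9.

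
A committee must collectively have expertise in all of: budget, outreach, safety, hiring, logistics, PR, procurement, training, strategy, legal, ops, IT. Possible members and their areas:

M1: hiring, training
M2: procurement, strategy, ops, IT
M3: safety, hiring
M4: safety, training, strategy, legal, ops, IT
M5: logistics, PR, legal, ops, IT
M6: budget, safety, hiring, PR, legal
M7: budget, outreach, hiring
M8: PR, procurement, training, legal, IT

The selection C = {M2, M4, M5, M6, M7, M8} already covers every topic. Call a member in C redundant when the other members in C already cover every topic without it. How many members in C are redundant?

4

Drop M2: the rest still cover every topic — redundant.
Drop M4: the rest still cover every topic — redundant.
Drop M5: logistics uncovered — not redundant.
Drop M6: the rest still cover every topic — redundant.
Drop M7: outreach uncovered — not redundant.
Drop M8: the rest still cover every topic — redundant.
4 redundant: M2, M4, M6, M8.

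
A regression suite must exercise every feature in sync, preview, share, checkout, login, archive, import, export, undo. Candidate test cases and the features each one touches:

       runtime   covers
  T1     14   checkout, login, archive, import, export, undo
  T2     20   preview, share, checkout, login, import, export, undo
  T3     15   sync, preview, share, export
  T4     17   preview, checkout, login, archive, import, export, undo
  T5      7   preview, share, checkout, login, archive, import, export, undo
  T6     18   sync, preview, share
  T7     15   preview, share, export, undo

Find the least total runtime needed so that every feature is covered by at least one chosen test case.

T3, T5 cover every feature at runtime 15 + 7 = 22.
Any cover uses at least 2 test cases; among all covering selections none totals below 22.

22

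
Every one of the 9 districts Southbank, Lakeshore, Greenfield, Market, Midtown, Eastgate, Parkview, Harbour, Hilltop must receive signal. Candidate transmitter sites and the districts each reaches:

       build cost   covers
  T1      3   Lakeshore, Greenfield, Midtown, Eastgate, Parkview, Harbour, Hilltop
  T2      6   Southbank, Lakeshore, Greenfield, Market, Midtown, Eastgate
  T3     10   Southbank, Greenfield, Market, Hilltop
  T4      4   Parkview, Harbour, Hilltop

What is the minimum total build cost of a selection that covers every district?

9

T1, T2 cover every district at build cost 3 + 6 = 9.
Any cover uses at least 2 transmitter sites; among all covering selections none totals below 9.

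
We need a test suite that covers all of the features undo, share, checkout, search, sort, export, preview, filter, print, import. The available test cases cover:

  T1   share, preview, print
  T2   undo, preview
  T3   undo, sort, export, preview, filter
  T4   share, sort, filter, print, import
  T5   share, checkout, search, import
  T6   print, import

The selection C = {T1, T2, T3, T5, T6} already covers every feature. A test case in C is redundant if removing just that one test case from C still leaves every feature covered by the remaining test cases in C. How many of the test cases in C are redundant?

Drop T1: the rest still cover every feature — redundant.
Drop T2: the rest still cover every feature — redundant.
Drop T3: sort, export, filter uncovered — not redundant.
Drop T5: checkout, search uncovered — not redundant.
Drop T6: the rest still cover every feature — redundant.
3 redundant: T1, T2, T6.

3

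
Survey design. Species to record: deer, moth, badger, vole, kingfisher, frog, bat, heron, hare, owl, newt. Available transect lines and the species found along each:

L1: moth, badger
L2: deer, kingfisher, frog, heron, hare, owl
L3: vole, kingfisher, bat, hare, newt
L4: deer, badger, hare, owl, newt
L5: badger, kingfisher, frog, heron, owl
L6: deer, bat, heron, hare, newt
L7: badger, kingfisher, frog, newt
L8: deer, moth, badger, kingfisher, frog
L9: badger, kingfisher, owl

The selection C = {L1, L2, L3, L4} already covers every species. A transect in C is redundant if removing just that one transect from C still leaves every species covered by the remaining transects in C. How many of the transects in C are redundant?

Drop L1: moth uncovered — not redundant.
Drop L2: frog, heron uncovered — not redundant.
Drop L3: vole, bat uncovered — not redundant.
Drop L4: the rest still cover every species — redundant.
1 redundant: L4.

1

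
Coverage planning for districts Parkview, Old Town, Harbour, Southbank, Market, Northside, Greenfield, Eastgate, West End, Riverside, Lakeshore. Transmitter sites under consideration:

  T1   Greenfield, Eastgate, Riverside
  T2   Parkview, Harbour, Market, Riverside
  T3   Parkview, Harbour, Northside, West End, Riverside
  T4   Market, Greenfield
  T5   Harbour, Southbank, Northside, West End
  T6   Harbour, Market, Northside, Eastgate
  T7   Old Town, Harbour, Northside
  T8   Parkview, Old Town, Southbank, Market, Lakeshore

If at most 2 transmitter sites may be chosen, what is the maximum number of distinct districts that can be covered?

Choosing T3, T8 covers {Parkview, Old Town, Harbour, Southbank, Market, Northside, West End, Riverside, Lakeshore} — 9 districts.
No choice of 2 transmitter sites does better; here Greenfield, Eastgate are left uncovered.

9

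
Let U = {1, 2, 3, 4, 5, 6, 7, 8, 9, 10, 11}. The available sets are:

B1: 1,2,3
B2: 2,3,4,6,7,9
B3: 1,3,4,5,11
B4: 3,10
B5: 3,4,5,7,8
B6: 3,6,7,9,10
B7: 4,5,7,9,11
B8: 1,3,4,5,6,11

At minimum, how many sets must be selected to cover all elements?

B1, B3, B5, B6 together cover {1, 2, 3, 4, 5, 6, 7, 8, 9, 10, 11} — every element.
No 3 of the 8 sets cover everything (all 56 triples fall short), so 4 is minimum.

4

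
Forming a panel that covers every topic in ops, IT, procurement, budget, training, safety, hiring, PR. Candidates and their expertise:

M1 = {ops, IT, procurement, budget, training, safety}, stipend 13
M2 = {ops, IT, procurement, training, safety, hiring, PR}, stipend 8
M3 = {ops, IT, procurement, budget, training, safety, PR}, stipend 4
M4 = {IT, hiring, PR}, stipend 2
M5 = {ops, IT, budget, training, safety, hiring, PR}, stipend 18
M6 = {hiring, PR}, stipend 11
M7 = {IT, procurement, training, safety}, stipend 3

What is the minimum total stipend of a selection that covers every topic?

M3, M4 cover every topic at stipend 4 + 2 = 6.
Any cover uses at least 2 members; among all covering selections none totals below 6.

6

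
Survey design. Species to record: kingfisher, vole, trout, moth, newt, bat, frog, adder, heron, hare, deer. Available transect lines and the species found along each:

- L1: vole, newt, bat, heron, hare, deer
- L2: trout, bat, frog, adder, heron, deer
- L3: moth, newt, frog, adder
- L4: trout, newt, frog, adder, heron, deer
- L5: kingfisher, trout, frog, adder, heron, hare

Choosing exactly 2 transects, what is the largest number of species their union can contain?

10

Choosing L1, L5 covers {kingfisher, vole, trout, newt, bat, frog, adder, heron, hare, deer} — 10 species.
No choice of 2 transects does better; here moth is left uncovered.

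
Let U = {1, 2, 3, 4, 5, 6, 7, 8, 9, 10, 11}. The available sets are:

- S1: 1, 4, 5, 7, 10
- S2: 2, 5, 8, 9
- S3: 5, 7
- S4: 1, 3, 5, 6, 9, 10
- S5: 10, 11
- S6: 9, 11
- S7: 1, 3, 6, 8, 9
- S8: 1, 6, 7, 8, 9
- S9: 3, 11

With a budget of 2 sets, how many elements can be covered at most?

9

Choosing S1, S7 covers {1, 3, 4, 5, 6, 7, 8, 9, 10} — 9 elements.
No choice of 2 sets does better; here 2, 11 are left uncovered.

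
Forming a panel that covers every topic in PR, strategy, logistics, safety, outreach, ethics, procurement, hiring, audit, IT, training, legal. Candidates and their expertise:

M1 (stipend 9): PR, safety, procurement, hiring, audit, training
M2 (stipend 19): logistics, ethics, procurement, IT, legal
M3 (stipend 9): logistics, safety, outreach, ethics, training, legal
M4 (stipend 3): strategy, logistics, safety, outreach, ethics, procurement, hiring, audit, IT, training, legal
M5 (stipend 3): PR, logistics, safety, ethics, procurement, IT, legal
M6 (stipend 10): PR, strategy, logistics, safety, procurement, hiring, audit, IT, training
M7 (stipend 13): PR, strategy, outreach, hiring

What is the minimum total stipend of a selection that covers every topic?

6

M4, M5 cover every topic at stipend 3 + 3 = 6.
Any cover uses at least 2 members; among all covering selections none totals below 6.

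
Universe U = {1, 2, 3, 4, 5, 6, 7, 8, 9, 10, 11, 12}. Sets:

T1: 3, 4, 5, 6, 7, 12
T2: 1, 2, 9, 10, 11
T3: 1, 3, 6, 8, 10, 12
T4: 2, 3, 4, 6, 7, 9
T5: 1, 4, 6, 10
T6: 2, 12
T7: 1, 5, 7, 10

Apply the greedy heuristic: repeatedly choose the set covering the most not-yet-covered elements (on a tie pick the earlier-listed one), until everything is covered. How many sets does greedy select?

Pick 1: T1 covers 6 new elements (3, 4, 5, 6, 7, 12).
Pick 2: T2 covers 5 new elements (1, 2, 9, 10, 11).
Pick 3: T3 covers 1 new elements (8).
Greedy uses 3 sets.

3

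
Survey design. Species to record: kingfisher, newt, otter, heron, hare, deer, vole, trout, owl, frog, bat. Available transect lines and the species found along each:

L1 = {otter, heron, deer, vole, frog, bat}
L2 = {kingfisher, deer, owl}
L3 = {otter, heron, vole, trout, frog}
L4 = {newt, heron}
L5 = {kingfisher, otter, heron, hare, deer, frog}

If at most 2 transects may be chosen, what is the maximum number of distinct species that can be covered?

Choosing L1, L2 covers {kingfisher, otter, heron, deer, vole, owl, frog, bat} — 8 species.
No choice of 2 transects does better; here newt, hare, trout are left uncovered.

8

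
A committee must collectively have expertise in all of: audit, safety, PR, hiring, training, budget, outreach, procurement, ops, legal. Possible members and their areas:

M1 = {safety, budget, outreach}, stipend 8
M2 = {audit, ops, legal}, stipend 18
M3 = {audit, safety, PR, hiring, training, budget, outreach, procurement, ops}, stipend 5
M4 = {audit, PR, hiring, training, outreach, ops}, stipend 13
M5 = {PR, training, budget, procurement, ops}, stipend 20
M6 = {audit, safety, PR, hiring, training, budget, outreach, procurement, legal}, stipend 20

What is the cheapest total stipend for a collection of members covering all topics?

23

M2, M3 cover every topic at stipend 18 + 5 = 23.
Any cover uses at least 2 members; among all covering selections none totals below 23.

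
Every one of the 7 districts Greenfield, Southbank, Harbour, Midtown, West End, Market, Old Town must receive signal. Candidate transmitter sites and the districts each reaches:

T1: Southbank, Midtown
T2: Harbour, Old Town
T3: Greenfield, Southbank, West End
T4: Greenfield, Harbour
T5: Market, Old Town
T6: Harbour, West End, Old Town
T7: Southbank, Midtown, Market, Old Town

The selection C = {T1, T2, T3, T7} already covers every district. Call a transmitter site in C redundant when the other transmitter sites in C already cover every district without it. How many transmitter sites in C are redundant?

Drop T1: the rest still cover every district — redundant.
Drop T2: Harbour uncovered — not redundant.
Drop T3: Greenfield, West End uncovered — not redundant.
Drop T7: Market uncovered — not redundant.
1 redundant: T1.

1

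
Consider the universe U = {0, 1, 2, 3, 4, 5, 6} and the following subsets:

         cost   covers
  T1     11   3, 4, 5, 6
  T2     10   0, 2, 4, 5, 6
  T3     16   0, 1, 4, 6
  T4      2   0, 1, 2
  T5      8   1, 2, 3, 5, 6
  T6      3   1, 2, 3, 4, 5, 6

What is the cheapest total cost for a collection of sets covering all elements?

5

T4, T6 cover every element at cost 2 + 3 = 5.
Any cover uses at least 2 sets; among all covering selections none totals below 5.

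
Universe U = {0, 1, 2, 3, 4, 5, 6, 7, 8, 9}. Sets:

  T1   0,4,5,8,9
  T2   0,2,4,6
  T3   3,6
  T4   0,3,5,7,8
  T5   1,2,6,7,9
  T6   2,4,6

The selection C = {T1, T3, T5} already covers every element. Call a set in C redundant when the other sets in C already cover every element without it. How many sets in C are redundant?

0

Drop T1: 0, 4, 5, 8 uncovered — not redundant.
Drop T3: 3 uncovered — not redundant.
Drop T5: 1, 2, 7 uncovered — not redundant.
None of the sets in C is redundant.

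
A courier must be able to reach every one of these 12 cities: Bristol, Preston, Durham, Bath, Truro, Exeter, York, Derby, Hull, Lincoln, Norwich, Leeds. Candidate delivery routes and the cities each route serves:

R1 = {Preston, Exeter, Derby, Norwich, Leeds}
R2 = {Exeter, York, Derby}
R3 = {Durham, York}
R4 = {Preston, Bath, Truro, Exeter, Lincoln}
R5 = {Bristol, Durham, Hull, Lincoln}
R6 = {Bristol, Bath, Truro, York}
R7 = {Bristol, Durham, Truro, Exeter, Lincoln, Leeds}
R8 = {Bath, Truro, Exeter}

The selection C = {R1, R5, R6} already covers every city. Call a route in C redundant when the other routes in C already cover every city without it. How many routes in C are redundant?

Drop R1: Preston, Exeter, Derby, Norwich, … uncovered — not redundant.
Drop R5: Durham, Hull, Lincoln uncovered — not redundant.
Drop R6: Bath, Truro, York uncovered — not redundant.
None of the routes in C is redundant.

0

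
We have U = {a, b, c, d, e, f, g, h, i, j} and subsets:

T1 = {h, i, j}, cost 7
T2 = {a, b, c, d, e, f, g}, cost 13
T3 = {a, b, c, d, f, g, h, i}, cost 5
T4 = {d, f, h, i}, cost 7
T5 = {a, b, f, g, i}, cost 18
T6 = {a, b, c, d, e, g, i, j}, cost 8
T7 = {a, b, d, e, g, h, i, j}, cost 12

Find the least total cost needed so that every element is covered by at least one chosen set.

T3, T6 cover every element at cost 5 + 8 = 13.
Any cover uses at least 2 sets; among all covering selections none totals below 13.

13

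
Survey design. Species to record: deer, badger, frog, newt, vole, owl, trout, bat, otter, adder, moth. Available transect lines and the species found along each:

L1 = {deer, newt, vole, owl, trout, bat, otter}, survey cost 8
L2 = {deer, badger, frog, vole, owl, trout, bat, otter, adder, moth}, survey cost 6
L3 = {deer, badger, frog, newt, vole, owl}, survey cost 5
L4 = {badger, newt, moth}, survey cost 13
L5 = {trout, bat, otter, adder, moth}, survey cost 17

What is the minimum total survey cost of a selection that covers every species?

11

L2, L3 cover every species at survey cost 6 + 5 = 11.
Any cover uses at least 2 transects; among all covering selections none totals below 11.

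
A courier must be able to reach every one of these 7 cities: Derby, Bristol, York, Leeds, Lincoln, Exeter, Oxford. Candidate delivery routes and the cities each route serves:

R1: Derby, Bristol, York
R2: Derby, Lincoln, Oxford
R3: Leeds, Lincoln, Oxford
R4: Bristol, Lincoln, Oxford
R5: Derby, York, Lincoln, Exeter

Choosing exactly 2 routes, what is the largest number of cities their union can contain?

6

Choosing R1, R3 covers {Derby, Bristol, York, Leeds, Lincoln, Oxford} — 6 cities.
No choice of 2 routes does better; here Exeter is left uncovered.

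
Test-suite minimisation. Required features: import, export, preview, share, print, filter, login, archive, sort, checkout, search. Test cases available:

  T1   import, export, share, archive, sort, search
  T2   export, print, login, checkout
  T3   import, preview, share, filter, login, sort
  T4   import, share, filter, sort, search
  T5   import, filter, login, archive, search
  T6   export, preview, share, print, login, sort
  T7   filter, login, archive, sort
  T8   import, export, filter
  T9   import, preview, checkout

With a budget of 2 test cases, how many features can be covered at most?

Choosing T5, T6 covers {import, export, preview, share, print, filter, login, archive, sort, search} — 10 features.
No choice of 2 test cases does better; here checkout is left uncovered.

10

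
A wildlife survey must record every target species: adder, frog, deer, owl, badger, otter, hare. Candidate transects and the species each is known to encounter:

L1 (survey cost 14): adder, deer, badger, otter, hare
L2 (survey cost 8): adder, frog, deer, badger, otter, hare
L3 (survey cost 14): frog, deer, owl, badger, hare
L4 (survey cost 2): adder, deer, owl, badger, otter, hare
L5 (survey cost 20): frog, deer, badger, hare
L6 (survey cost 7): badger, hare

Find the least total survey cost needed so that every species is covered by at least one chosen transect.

10

L2, L4 cover every species at survey cost 8 + 2 = 10.
Any cover uses at least 2 transects; among all covering selections none totals below 10.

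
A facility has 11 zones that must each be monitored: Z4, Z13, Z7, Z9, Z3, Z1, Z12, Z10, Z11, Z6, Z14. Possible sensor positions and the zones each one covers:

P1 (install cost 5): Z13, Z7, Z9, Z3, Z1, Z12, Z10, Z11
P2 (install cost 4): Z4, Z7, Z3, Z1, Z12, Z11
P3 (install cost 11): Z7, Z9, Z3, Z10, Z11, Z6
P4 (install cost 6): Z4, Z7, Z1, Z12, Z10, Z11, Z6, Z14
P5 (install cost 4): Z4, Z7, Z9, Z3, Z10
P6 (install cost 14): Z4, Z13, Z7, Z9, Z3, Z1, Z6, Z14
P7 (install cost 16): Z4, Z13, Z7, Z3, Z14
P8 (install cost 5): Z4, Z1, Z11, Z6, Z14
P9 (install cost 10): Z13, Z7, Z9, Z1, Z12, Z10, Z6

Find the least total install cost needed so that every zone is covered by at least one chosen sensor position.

P1, P8 cover every zone at install cost 5 + 5 = 10.
Any cover uses at least 2 sensor positions; among all covering selections none totals below 10.

10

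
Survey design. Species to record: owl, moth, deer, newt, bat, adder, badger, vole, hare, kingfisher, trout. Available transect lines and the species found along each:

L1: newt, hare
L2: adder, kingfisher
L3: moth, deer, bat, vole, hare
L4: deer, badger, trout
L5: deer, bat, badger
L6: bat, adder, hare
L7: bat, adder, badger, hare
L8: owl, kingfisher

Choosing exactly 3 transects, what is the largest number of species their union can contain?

Choosing L2, L3, L4 covers {moth, deer, bat, adder, badger, vole, hare, kingfisher, trout} — 9 species.
No choice of 3 transects does better; here owl, newt are left uncovered.

9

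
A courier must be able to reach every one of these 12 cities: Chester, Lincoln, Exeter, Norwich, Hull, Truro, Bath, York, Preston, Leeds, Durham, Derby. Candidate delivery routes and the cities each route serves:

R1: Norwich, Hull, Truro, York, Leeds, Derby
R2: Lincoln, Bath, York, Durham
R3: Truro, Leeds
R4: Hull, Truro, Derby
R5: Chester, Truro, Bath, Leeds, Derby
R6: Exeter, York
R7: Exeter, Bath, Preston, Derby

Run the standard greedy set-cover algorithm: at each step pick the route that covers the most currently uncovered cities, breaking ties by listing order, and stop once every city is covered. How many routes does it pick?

Pick 1: R1 covers 6 new cities (Norwich, Hull, Truro, York, Leeds, Derby).
Pick 2: R2 covers 3 new cities (Lincoln, Bath, Durham).
Pick 3: R7 covers 2 new cities (Exeter, Preston).
Pick 4: R5 covers 1 new cities (Chester).
Greedy uses 4 routes.

4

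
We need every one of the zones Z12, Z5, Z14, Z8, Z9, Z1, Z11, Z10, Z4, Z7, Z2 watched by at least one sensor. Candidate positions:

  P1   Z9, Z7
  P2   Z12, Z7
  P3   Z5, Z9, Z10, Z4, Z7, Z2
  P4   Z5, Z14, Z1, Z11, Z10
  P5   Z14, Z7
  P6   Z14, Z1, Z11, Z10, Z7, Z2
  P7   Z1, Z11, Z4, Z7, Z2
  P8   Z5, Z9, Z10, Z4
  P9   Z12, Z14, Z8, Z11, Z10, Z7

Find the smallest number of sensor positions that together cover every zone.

3

P3, P4, P9 together cover {Z12, Z5, Z14, Z8, Z9, Z1, Z11, Z10, Z4, Z7, Z2} — every zone.
No 2 of the 9 sensor positions cover everything (all 36 pairs fall short), so 3 is minimum.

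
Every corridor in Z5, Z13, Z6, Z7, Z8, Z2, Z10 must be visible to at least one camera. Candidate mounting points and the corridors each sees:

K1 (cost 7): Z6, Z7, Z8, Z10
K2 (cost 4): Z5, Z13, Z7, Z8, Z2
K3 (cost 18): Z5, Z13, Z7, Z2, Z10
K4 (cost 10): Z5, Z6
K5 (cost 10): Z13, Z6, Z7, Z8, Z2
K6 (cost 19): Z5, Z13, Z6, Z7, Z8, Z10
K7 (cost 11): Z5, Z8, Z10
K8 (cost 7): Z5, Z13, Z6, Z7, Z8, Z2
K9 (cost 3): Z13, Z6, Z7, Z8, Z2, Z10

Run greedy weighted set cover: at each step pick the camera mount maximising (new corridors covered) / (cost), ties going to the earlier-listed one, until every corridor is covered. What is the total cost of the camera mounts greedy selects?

Pick 1: K9 adds 6 new (Z13, Z6, Z7, Z8, Z2, Z10) at cost 3 (ratio 6/3).
Pick 2: K2 adds 1 new (Z5) at cost 4 (ratio 1/4).
Greedy total cost: 3 + 4 = 7.

7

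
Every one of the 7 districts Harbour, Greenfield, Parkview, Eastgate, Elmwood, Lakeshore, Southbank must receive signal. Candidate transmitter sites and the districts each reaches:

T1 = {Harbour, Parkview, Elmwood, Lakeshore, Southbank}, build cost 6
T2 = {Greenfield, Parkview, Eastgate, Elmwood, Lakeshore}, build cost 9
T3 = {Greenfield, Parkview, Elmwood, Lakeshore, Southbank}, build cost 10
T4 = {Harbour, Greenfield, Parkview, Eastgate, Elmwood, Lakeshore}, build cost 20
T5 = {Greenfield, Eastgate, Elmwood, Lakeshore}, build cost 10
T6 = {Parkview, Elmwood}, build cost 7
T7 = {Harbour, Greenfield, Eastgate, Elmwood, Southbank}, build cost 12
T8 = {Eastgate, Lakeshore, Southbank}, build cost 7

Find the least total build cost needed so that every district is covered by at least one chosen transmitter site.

T1, T2 cover every district at build cost 6 + 9 = 15.
Any cover uses at least 2 transmitter sites; among all covering selections none totals below 15.

15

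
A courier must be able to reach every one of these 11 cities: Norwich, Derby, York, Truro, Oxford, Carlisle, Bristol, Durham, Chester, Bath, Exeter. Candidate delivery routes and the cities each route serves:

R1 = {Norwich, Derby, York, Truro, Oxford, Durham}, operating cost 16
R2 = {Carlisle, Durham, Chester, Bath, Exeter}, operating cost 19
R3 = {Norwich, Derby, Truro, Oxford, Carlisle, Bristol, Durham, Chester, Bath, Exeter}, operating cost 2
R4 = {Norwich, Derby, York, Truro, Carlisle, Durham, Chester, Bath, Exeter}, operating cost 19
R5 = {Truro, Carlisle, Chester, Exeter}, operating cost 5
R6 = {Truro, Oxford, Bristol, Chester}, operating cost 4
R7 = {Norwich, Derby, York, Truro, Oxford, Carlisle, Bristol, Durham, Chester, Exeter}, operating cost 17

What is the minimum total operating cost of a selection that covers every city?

18

R1, R3 cover every city at operating cost 16 + 2 = 18.
Any cover uses at least 2 routes; among all covering selections none totals below 18.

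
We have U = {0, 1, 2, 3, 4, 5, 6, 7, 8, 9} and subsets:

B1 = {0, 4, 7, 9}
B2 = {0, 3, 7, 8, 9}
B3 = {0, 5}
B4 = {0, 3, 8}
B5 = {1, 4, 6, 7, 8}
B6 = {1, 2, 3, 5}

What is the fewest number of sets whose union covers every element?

3

B1, B5, B6 together cover {0, 1, 2, 3, 4, 5, 6, 7, 8, 9} — every element.
No 2 of the 6 sets cover everything (all 15 pairs fall short), so 3 is minimum.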